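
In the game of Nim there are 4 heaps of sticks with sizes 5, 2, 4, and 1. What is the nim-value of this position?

Compute the nim-sum pairwise:
5 ⊕ 2 = 7
7 ⊕ 4 = 3
3 ⊕ 1 = 2

2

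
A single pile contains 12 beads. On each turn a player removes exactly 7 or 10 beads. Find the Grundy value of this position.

1

Build the Grundy sequence with g(k) = mex{g(k−s) : s ∈ {7, 10}, s ≤ k}:
g(0) = mex{} = 0
g(1) = mex{} = 0
g(2) = mex{} = 0
g(3) = mex{} = 0
g(4) = mex{} = 0
g(5) = mex{} = 0
g(6) = mex{} = 0
g(7) = mex{0} = 1
g(8) = mex{0} = 1
g(9) = mex{0} = 1
g(10) = mex{0} = 1
g(11) = mex{0} = 1
g(12) = mex{0} = 1
So g(12) = 1.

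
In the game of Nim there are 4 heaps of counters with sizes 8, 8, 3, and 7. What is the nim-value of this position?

4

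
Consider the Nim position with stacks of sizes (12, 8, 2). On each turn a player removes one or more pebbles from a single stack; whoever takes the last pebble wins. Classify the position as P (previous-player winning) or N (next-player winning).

Nim-sum: 12 XOR 8 XOR 2 = 6.
The nim-sum is 6 ≠ 0, so this is an N-position: the player to move can win.

N-position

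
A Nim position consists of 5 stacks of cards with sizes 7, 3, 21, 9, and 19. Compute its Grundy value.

Nim-sum: 7 ⊕ 3 ⊕ 21 ⊕ 9 ⊕ 19 = 11.

11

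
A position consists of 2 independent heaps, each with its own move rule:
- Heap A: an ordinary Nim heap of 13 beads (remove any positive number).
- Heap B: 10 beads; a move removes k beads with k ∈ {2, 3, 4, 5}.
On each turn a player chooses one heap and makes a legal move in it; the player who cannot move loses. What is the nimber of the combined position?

Heap A is a plain Nim heap of size 13, so its Grundy value is 13.
Grundy values for heap B (subtraction set {2, 3, 4, 5}):
g(0) = mex{} = 0
g(1) = mex{} = 0
g(2) = mex{0} = 1
g(3) = mex{0} = 1
g(4) = mex{0,1} = 2
g(5) = mex{0,1} = 2
g(6) = mex{0,1,2} = 3
g(7) = mex{1,2} = 0
g(8) = mex{1,2,3} = 0
g(9) = mex{0,2,3} = 1
g(10) = mex{0,2,3} = 1
So g(10) = 1.
The value of a disjunctive sum is the nim-sum of the parts.
Combined value = 13 XOR 1 = 12.

12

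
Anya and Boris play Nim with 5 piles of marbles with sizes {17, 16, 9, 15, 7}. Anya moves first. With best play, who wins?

Nim-sum: 17 ⊕ 16 ⊕ 9 ⊕ 15 ⊕ 7 = 0.
The nim-sum is 0, so this is a P-position: the player to move is in a losing position under optimal play; Anya is about to move from it and so loses — Boris wins.

Boris wins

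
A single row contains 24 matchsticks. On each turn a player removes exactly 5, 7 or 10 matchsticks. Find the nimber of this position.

1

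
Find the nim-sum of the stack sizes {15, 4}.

Nim-sum: 15 ^ 4 = 11.

11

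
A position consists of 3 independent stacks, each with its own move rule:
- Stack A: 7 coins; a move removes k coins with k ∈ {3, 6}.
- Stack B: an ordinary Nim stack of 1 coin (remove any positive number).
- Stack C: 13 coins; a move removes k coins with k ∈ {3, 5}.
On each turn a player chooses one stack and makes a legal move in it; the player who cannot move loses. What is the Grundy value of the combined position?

Build the Grundy sequence for stack A with g(k) = mex{g(k−s) : s ∈ {3, 6}, s ≤ k}:
k:     0  1  2  3  4  5  6  7
g(k):  0  0  0  1  1  1  2  2
So g(7) = 2.
Stack B is a plain Nim stack of size 1, so its Grundy value is 1.
Grundy values for stack C (subtraction set {3, 5}):
k:     0  1  2  3  4  5  6  7  8  9 10 11 12 13
g(k):  0  0  0  1  1  1  2  2  0  0  0  1  1  1
So g(13) = 1.
By the Sprague-Grundy theorem, the Grundy value of a sum of independent games is the XOR of the component values.
Combined value = 2 XOR 1 XOR 1 = 2.

2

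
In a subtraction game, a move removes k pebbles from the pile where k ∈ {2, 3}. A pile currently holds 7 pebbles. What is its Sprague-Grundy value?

Build the Grundy sequence with g(k) = mex{g(k−s) : s ∈ {2, 3}, s ≤ k}:
k:     0  1  2  3  4  5  6  7
g(k):  0  0  1  1  2  0  0  1
So g(7) = 1.

1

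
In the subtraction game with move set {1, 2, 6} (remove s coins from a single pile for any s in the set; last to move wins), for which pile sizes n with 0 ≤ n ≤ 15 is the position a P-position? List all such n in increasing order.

Compute g(0), g(1), … for moves {1, 2, 6}:
k:     0  1  2  3  4  5  6  7  8  9 10 11 12 13 14 15
g(k):  0  1  2  0  1  2  3  0  1  2  0  1  2  3  0  1
The P-positions (g = 0) in 0..15 are 0, 3, 7, 10, 14.

0, 3, 7, 10, 14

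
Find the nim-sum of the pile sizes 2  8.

Compute the nim-sum pairwise:
2 ^ 8 = 10

10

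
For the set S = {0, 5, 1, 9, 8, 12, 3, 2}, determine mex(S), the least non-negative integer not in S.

4

The values 0, 1, 2, 3 are all present; 4 is the first non-negative integer missing from the set.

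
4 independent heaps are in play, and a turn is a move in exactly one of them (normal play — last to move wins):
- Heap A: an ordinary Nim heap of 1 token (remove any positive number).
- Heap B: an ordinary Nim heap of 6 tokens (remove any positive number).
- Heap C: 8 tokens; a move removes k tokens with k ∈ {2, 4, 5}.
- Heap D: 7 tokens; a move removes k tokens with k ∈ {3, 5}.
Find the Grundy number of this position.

Heap A is a plain Nim heap of size 1, so its Grundy value is 1.
Heap B is a plain Nim heap of size 6, so its Grundy value is 6.
For heap C, compute g(0), g(1), … with moves {2, 4, 5}:
g(0) = mex{} = 0
g(1) = mex{} = 0
g(2) = mex{0} = 1
g(3) = mex{0} = 1
g(4) = mex{0,1} = 2
g(5) = mex{0,1} = 2
g(6) = mex{0,1,2} = 3
g(7) = mex{1,2} = 0
g(8) = mex{1,2,3} = 0
So g(8) = 0.
For heap D, compute g(0), g(1), … with moves {3, 5}:
k:     0  1  2  3  4  5  6  7
g(k):  0  0  0  1  1  1  2  2
So g(7) = 2.
By the Sprague-Grundy theorem, the Grundy value of a sum of independent games is the XOR of the component values.
Combined value = 1 XOR 6 XOR 0 XOR 2 = 5.

5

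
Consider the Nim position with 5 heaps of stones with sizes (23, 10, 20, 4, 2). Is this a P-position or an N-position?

Write each in binary and XOR column by column:
  10111  (23)
  01010  (10)
  10100  (20)
  00100  (4)
  00010  (2)
  -----
  01111  (15)
The nim-sum is 15 ≠ 0, so this is an N-position: the player to move can win.

N-position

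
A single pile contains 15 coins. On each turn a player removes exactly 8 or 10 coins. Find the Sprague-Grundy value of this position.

Compute g(0), g(1), … for moves {8, 10}:
k:     0  1  2  3  4  5  6  7  8  9 10 11 12 13 14 15
g(k):  0  0  0  0  0  0  0  0  1  1  1  1  1  1  1  1
So g(15) = 1.

1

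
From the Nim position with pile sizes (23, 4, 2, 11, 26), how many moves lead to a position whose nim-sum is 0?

0

Write each in binary and XOR column by column:
  10111  (23)
  00100  (4)
  00010  (2)
  01011  (11)
  11010  (26)
  -----
  00000  (0)
The nim-sum is already 0, so every move leaves a nonzero nim-sum — there are no winning moves.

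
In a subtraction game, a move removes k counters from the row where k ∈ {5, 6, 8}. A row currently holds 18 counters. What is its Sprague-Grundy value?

1

Build the Grundy sequence with g(k) = mex{g(k−s) : s ∈ {5, 6, 8}, s ≤ k}:
k:     0  1  2  3  4  5  6  7  8  9 10 11 12 13 14 15 16 17 18
g(k):  0  0  0  0  0  1  1  1  1  1  2  2  2  0  0  0  0  0  1
So g(18) = 1.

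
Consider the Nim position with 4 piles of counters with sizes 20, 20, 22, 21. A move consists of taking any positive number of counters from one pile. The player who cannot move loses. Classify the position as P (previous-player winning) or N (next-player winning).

Nim-sum: 20 ⊕ 20 ⊕ 22 ⊕ 21 = 3.
The nim-sum is 3 ≠ 0, so this is an N-position: the player to move can win.

N-position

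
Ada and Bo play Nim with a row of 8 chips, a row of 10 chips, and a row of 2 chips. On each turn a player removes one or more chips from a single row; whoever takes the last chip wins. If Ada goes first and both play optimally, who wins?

Bo wins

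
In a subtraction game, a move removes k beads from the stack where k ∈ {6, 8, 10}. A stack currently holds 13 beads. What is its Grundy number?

Build the Grundy sequence with g(k) = mex{g(k−s) : s ∈ {6, 8, 10}, s ≤ k}:
k:     0  1  2  3  4  5  6  7  8  9 10 11 12 13
g(k):  0  0  0  0  0  0  1  1  1  1  1  1  2  2
So g(13) = 2.

2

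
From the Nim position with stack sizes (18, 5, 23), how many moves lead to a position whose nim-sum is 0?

0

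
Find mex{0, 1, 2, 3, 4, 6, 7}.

5

The values 0, 1, 2, 3, 4 are all present; 5 is the first non-negative integer missing from the set.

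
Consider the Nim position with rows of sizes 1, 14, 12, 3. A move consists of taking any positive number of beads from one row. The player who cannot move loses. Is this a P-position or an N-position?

P-position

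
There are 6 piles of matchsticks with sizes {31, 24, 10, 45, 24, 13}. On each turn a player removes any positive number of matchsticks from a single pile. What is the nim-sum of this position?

53

Compute the nim-sum pairwise:
31 ⊕ 24 = 7
7 ⊕ 10 = 13
13 ⊕ 45 = 32
32 ⊕ 24 = 56
56 ⊕ 13 = 53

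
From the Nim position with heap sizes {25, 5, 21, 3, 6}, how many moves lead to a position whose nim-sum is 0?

1

Write each in binary and XOR column by column:
  11001  (25)
  00101  (5)
  10101  (21)
  00011  (3)
  00110  (6)
  -----
  01100  (12)
The overall nim-sum is X = 12. A heap of size p has a winning move iff p XOR X < p (reduce it to p XOR X).
  25: 25 XOR 12 = 21 < 25 — winning move (to 21).
  5: 5 XOR 12 = 9 ≥ 5 — no move.
  21: 21 XOR 12 = 25 ≥ 21 — no move.
  3: 3 XOR 12 = 15 ≥ 3 — no move.
  6: 6 XOR 12 = 10 ≥ 6 — no move.
That gives 1 winning move.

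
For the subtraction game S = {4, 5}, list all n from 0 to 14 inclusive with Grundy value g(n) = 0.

0, 1, 2, 3, 9, 10, 11, 12

Compute g(0), g(1), … for moves {4, 5}:
k:     0  1  2  3  4  5  6  7  8  9 10 11 12 13 14
g(k):  0  0  0  0  1  1  1  1  2  0  0  0  0  1  1
The P-positions (g = 0) in 0..14 are 0, 1, 2, 3, 9, 10, 11, 12.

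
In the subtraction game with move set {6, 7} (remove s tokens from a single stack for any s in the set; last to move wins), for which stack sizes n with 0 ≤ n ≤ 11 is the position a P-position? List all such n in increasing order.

Grundy values for subtraction set {6, 7}:
k:     0  1  2  3  4  5  6  7  8  9 10 11
g(k):  0  0  0  0  0  0  1  1  1  1  1  1
The P-positions (g = 0) in 0..11 are 0, 1, 2, 3, 4, 5.

0, 1, 2, 3, 4, 5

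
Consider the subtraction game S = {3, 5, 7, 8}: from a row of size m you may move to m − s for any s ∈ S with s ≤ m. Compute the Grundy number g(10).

3

Build the Grundy sequence with g(k) = mex{g(k−s) : s ∈ {3, 5, 7, 8}, s ≤ k}:
k:     0  1  2  3  4  5  6  7  8  9 10
g(k):  0  0  0  1  1  1  2  2  2  3  3
So g(10) = 3.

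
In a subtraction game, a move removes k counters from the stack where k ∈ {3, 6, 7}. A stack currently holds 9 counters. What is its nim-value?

3

Grundy values for subtraction set {3, 6, 7}:
k:     0  1  2  3  4  5  6  7  8  9
g(k):  0  0  0  1  1  1  2  2  2  3
So g(9) = 3.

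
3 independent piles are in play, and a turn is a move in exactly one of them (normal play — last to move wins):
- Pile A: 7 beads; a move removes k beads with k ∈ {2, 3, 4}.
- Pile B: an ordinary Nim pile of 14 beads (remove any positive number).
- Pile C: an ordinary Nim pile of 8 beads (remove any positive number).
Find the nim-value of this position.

6

For pile A, compute g(0), g(1), … with moves {2, 3, 4}:
k:     0  1  2  3  4  5  6  7
g(k):  0  0  1  1  2  2  0  0
So g(7) = 0.
Pile B is a plain Nim pile of size 14, so its Grundy value is 14.
Pile C is a plain Nim pile of size 8, so its Grundy value is 8.
The value of a disjunctive sum is the nim-sum of the parts.
Combined value = 0 ⊕ 14 ⊕ 8 = 6.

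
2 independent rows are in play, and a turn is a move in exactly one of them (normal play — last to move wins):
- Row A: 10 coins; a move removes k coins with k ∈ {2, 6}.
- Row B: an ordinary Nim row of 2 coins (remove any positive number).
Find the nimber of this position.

For row A, compute g(0), g(1), … with moves {2, 6}:
g(0) = mex{} = 0
g(1) = mex{} = 0
g(2) = mex{0} = 1
g(3) = mex{0} = 1
g(4) = mex{1} = 0
g(5) = mex{1} = 0
g(6) = mex{0} = 1
g(7) = mex{0} = 1
g(8) = mex{1} = 0
g(9) = mex{1} = 0
g(10) = mex{0} = 1
So g(10) = 1.
Row B is a plain Nim row of size 2, so its Grundy value is 2.
The value of a disjunctive sum is the nim-sum of the parts.
Combined value = 1 XOR 2 = 3.

3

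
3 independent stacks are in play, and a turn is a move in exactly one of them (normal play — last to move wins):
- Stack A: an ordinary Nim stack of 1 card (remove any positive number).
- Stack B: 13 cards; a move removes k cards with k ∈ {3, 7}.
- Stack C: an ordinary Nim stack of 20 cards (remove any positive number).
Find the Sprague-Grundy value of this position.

Stack A is a plain Nim stack of size 1, so its Grundy value is 1.
Build the Grundy sequence for stack B with g(k) = mex{g(k−s) : s ∈ {3, 7}, s ≤ k}:
k:     0  1  2  3  4  5  6  7  8  9 10 11 12 13
g(k):  0  0  0  1  1  1  0  2  2  1  0  0  0  1
So g(13) = 1.
Stack C is a plain Nim stack of size 20, so its Grundy value is 20.
The value of a disjunctive sum is the nim-sum of the parts.
Combined value = 1 XOR 1 XOR 20 = 20.

20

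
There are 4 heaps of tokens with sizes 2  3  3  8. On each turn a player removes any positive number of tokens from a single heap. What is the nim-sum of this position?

10

Nim-sum: 2 ⊕ 3 ⊕ 3 ⊕ 8 = 10.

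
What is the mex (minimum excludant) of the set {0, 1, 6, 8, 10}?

2

The values 0, 1 are all present; 2 is the first non-negative integer missing from the set.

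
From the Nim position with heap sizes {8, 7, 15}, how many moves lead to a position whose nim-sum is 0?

0

In binary:
  1000  (8)
  0111  (7)
  1111  (15)
  ----
  0000  (0)
The nim-sum is already 0, so every move leaves a nonzero nim-sum — there are no winning moves.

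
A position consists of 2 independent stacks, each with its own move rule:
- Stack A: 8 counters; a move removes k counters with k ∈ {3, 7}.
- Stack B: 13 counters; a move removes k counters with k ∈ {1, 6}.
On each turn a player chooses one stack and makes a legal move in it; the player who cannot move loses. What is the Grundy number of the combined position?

0

Build the Grundy sequence for stack A with g(k) = mex{g(k−s) : s ∈ {3, 7}, s ≤ k}:
g(0) = mex{} = 0
g(1) = mex{} = 0
g(2) = mex{} = 0
g(3) = mex{0} = 1
g(4) = mex{0} = 1
g(5) = mex{0} = 1
g(6) = mex{1} = 0
g(7) = mex{0,1} = 2
g(8) = mex{0,1} = 2
So g(8) = 2.
Build the Grundy sequence for stack B with g(k) = mex{g(k−s) : s ∈ {1, 6}, s ≤ k}:
k:     0  1  2  3  4  5  6  7  8  9 10 11 12 13
g(k):  0  1  0  1  0  1  2  0  1  0  1  0  1  2
So g(13) = 2.
The value of a disjunctive sum is the nim-sum of the parts.
Combined value = 2 XOR 2 = 0.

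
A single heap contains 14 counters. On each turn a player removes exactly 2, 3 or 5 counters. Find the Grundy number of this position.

0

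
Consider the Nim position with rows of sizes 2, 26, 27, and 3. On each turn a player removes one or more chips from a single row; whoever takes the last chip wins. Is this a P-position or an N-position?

P-position

Nim-sum: 2 ⊕ 26 ⊕ 27 ⊕ 3 = 0.
The nim-sum is 0, so this is a P-position: the player to move is in a losing position under optimal play.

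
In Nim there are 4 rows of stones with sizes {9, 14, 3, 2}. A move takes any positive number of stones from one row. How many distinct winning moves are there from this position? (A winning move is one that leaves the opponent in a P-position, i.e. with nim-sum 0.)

1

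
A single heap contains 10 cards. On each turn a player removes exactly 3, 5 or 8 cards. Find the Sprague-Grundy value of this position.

3

Grundy values for subtraction set {3, 5, 8}:
g(0) = mex{} = 0
g(1) = mex{} = 0
g(2) = mex{} = 0
g(3) = mex{0} = 1
g(4) = mex{0} = 1
g(5) = mex{0} = 1
g(6) = mex{0,1} = 2
g(7) = mex{0,1} = 2
g(8) = mex{0,1} = 2
g(9) = mex{0,1,2} = 3
g(10) = mex{0,1,2} = 3
So g(10) = 3.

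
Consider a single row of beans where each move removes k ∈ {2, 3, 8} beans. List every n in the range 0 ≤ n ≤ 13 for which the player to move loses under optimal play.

Compute g(0), g(1), … for moves {2, 3, 8}:
k:     0  1  2  3  4  5  6  7  8  9 10 11 12 13
g(k):  0  0  1  1  2  0  0  1  1  2  0  0  1  1
The P-positions (g = 0) in 0..13 are 0, 1, 5, 6, 10, 11.

0, 1, 5, 6, 10, 11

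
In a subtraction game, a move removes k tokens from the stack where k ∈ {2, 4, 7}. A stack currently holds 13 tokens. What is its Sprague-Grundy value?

2

Grundy values for subtraction set {2, 4, 7}:
k:     0  1  2  3  4  5  6  7  8  9 10 11 12 13
g(k):  0  0  1  1  2  2  0  3  1  0  2  1  0  2
So g(13) = 2.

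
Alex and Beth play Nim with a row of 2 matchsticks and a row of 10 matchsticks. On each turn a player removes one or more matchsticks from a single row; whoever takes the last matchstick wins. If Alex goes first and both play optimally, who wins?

Alex wins

Nim-sum: 2 ⊕ 10 = 8.
The nim-sum is 8 ≠ 0, so this is an N-position: the player to move can win; Alex has a winning move.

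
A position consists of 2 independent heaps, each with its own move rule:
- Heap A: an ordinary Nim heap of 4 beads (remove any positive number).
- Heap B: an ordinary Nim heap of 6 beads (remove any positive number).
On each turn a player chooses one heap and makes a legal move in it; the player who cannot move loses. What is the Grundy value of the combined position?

Heap A is a plain Nim heap of size 4, so its Grundy value is 4.
Heap B is a plain Nim heap of size 6, so its Grundy value is 6.
The value of a disjunctive sum is the nim-sum of the parts.
Combined value = 4 ⊕ 6 = 2.

2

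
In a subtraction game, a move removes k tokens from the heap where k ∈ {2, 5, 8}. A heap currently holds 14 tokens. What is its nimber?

Grundy values for subtraction set {2, 5, 8}:
k:     0  1  2  3  4  5  6  7  8  9 10 11 12 13 14
g(k):  0  0  1  1  0  2  1  0  2  1  0  0  1  1  0
So g(14) = 0.

0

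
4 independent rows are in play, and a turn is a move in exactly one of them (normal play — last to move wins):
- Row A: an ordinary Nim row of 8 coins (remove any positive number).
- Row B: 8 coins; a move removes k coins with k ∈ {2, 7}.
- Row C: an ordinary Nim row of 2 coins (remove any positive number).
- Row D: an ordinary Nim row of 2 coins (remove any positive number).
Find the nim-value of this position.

Row A is a plain Nim row of size 8, so its Grundy value is 8.
Grundy values for row B (subtraction set {2, 7}):
g(0) = mex{} = 0
g(1) = mex{} = 0
g(2) = mex{0} = 1
g(3) = mex{0} = 1
g(4) = mex{1} = 0
g(5) = mex{1} = 0
g(6) = mex{0} = 1
g(7) = mex{0} = 1
g(8) = mex{0,1} = 2
So g(8) = 2.
Row C is a plain Nim row of size 2, so its Grundy value is 2.
Row D is a plain Nim row of size 2, so its Grundy value is 2.
The value of a disjunctive sum is the nim-sum of the parts.
Combined value = 8 ⊕ 2 ⊕ 2 ⊕ 2 = 10.

10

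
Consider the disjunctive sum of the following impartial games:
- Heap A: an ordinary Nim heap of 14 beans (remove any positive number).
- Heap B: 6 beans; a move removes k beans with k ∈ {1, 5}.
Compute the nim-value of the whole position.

Heap A is a plain Nim heap of size 14, so its Grundy value is 14.
Grundy values for heap B (subtraction set {1, 5}):
g(0) = mex{} = 0
g(1) = mex{0} = 1
g(2) = mex{1} = 0
g(3) = mex{0} = 1
g(4) = mex{1} = 0
g(5) = mex{0} = 1
g(6) = mex{1} = 0
So g(6) = 0.
By the Sprague-Grundy theorem, the Grundy value of a sum of independent games is the XOR of the component values.
Combined value = 14 ⊕ 0 = 14.

14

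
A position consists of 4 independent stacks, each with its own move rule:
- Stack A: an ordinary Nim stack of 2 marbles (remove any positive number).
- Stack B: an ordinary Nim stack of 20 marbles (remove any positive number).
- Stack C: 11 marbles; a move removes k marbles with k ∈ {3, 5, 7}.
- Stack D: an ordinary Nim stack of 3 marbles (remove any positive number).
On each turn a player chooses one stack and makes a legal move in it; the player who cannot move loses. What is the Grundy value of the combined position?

21

Stack A is a plain Nim stack of size 2, so its Grundy value is 2.
Stack B is a plain Nim stack of size 20, so its Grundy value is 20.
For stack C, compute g(0), g(1), … with moves {3, 5, 7}:
g(0) = mex{} = 0
g(1) = mex{} = 0
g(2) = mex{} = 0
g(3) = mex{0} = 1
g(4) = mex{0} = 1
g(5) = mex{0} = 1
g(6) = mex{0,1} = 2
g(7) = mex{0,1} = 2
g(8) = mex{0,1} = 2
g(9) = mex{0,1,2} = 3
g(10) = mex{1,2} = 0
g(11) = mex{1,2} = 0
So g(11) = 0.
Stack D is a plain Nim stack of size 3, so its Grundy value is 3.
By the Sprague-Grundy theorem, the Grundy value of a sum of independent games is the XOR of the component values.
Combined value = 2 XOR 20 XOR 0 XOR 3 = 21.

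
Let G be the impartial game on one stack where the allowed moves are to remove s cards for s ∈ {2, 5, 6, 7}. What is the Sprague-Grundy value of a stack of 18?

1

Build the Grundy sequence with g(k) = mex{g(k−s) : s ∈ {2, 5, 6, 7}, s ≤ k}:
k:     0  1  2  3  4  5  6  7  8  9 10 11 12 13 14 15 16 17 18
g(k):  0  0  1  1  0  2  1  3  2  2  3  3  0  0  1  1  0  2  1
So g(18) = 1.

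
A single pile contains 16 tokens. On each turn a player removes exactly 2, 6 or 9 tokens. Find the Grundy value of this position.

0

Compute g(0), g(1), … for moves {2, 6, 9}:
k:     0  1  2  3  4  5  6  7  8  9 10 11 12 13 14 15 16
g(k):  0  0  1  1  0  0  1  1  0  2  1  3  0  2  1  0  0
So g(16) = 0.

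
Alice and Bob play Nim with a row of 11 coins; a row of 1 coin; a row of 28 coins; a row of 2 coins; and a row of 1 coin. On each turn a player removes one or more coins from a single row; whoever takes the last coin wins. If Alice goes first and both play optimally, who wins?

Bitwise XOR of the heap sizes:
  01011  (11)
  00001  (1)
  11100  (28)
  00010  (2)
  00001  (1)
  -----
  10101  (21)
The nim-sum is 21 ≠ 0, so this is an N-position: the player to move can win; Alice has a winning move.

Alice wins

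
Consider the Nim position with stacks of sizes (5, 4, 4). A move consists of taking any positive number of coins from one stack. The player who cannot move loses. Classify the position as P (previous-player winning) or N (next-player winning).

N-position

Compute the nim-sum pairwise:
5 ^ 4 = 1
1 ^ 4 = 5
The nim-sum is 5 ≠ 0, so this is an N-position: the player to move can win.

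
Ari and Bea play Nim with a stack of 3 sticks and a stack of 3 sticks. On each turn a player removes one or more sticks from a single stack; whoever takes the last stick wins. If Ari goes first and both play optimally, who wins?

Bea wins

Compute the nim-sum pairwise:
3 ⊕ 3 = 0
The nim-sum is 0, so this is a P-position: the player to move is in a losing position under optimal play; Ari is about to move from it and so loses — Bea wins.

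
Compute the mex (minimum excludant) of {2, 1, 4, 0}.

3

The values 0, 1, 2 are all present; 3 is the first non-negative integer missing from the set.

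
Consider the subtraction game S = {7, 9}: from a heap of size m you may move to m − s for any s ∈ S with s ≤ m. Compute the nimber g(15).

2

Compute g(0), g(1), … for moves {7, 9}:
k:     0  1  2  3  4  5  6  7  8  9 10 11 12 13 14 15
g(k):  0  0  0  0  0  0  0  1  1  1  1  1  1  1  2  2
So g(15) = 2.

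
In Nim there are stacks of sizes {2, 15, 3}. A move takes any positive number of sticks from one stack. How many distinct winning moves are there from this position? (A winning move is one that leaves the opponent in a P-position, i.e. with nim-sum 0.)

Nim-sum: 2 ^ 15 ^ 3 = 14.
The overall nim-sum is X = 14. A stack of size p has a winning move iff p XOR X < p (reduce it to p XOR X).
  2: 2 XOR 14 = 12 ≥ 2 — no move.
  15: 15 XOR 14 = 1 < 15 — winning move (to 1).
  3: 3 XOR 14 = 13 ≥ 3 — no move.
That gives 1 winning move.

1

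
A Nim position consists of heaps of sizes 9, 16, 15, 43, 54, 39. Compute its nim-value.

44

Nim-sum: 9 ⊕ 16 ⊕ 15 ⊕ 43 ⊕ 54 ⊕ 39 = 44.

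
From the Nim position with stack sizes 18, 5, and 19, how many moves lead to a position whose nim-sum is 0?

Nim-sum: 18 ⊕ 5 ⊕ 19 = 4.
The overall nim-sum is X = 4. A stack of size p has a winning move iff p XOR X < p (reduce it to p XOR X).
  18: 18 XOR 4 = 22 ≥ 18 — no move.
  5: 5 XOR 4 = 1 < 5 — winning move (to 1).
  19: 19 XOR 4 = 23 ≥ 19 — no move.
That gives 1 winning move.

1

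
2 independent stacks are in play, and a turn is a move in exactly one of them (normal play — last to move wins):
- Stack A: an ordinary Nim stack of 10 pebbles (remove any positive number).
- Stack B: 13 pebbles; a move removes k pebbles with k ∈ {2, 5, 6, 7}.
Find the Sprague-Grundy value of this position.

Stack A is a plain Nim stack of size 10, so its Grundy value is 10.
Grundy values for stack B (subtraction set {2, 5, 6, 7}):
k:     0  1  2  3  4  5  6  7  8  9 10 11 12 13
g(k):  0  0  1  1  0  2  1  3  2  2  3  3  0  0
So g(13) = 0.
By the Sprague-Grundy theorem, the Grundy value of a sum of independent games is the XOR of the component values.
Combined value = 10 XOR 0 = 10.

10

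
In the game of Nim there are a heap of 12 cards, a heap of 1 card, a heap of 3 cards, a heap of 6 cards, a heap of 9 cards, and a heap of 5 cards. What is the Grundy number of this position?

4

Compute the nim-sum pairwise:
12 ⊕ 1 = 13
13 ⊕ 3 = 14
14 ⊕ 6 = 8
8 ⊕ 9 = 1
1 ⊕ 5 = 4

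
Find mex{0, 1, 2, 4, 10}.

3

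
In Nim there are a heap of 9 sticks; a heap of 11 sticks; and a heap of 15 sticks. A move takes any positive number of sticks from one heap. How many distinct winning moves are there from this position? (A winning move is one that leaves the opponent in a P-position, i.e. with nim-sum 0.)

Nim-sum: 9 ^ 11 ^ 15 = 13.
The overall nim-sum is X = 13. A heap of size p has a winning move iff p XOR X < p (reduce it to p XOR X).
  9: 9 XOR 13 = 4 < 9 — winning move (to 4).
  11: 11 XOR 13 = 6 < 11 — winning move (to 6).
  15: 15 XOR 13 = 2 < 15 — winning move (to 2).
That gives 3 winning moves.

3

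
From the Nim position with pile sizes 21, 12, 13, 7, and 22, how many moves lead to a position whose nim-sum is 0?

5

In binary:
  10101  (21)
  01100  (12)
  01101  (13)
  00111  (7)
  10110  (22)
  -----
  00101  (5)
The overall nim-sum is X = 5. A pile of size p has a winning move iff p XOR X < p (reduce it to p XOR X).
  21: 21 XOR 5 = 16 < 21 — winning move (to 16).
  12: 12 XOR 5 = 9 < 12 — winning move (to 9).
  13: 13 XOR 5 = 8 < 13 — winning move (to 8).
  7: 7 XOR 5 = 2 < 7 — winning move (to 2).
  22: 22 XOR 5 = 19 < 22 — winning move (to 19).
That gives 5 winning moves.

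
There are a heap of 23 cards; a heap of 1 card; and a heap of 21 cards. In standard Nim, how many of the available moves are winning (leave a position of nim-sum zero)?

1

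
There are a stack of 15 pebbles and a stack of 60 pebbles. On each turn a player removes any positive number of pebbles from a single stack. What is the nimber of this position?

Nim-sum: 15 XOR 60 = 51.

51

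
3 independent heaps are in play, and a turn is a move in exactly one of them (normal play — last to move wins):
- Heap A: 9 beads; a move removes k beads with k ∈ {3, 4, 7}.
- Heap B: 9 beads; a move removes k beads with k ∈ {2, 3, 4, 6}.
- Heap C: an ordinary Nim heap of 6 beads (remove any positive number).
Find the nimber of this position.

5

Grundy values for heap A (subtraction set {3, 4, 7}):
g(0) = mex{} = 0
g(1) = mex{} = 0
g(2) = mex{} = 0
g(3) = mex{0} = 1
g(4) = mex{0} = 1
g(5) = mex{0} = 1
g(6) = mex{0,1} = 2
g(7) = mex{0,1} = 2
g(8) = mex{0,1} = 2
g(9) = mex{0,1,2} = 3
So g(9) = 3.
Grundy values for heap B (subtraction set {2, 3, 4, 6}):
g(0) = mex{} = 0
g(1) = mex{} = 0
g(2) = mex{0} = 1
g(3) = mex{0} = 1
g(4) = mex{0,1} = 2
g(5) = mex{0,1} = 2
g(6) = mex{0,1,2} = 3
g(7) = mex{0,1,2} = 3
g(8) = mex{1,2,3} = 0
g(9) = mex{1,2,3} = 0
So g(9) = 0.
Heap C is a plain Nim heap of size 6, so its Grundy value is 6.
By the Sprague-Grundy theorem, the Grundy value of a sum of independent games is the XOR of the component values.
Combined value = 3 XOR 0 XOR 6 = 5.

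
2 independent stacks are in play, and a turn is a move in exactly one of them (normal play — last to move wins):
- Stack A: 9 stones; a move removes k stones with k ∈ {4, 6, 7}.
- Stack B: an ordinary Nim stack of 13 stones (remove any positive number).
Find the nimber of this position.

15

Grundy values for stack A (subtraction set {4, 6, 7}):
k:     0  1  2  3  4  5  6  7  8  9
g(k):  0  0  0  0  1  1  1  1  2  2
So g(9) = 2.
Stack B is a plain Nim stack of size 13, so its Grundy value is 13.
The value of a disjunctive sum is the nim-sum of the parts.
Combined value = 2 ⊕ 13 = 15.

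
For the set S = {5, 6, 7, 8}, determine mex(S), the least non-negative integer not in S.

0 is not in the set, so the mex is 0.

0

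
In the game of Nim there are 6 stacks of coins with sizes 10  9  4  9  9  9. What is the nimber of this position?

Write each in binary and XOR column by column:
  1010  (10)
  1001  (9)
  0100  (4)
  1001  (9)
  1001  (9)
  1001  (9)
  ----
  1110  (14)

14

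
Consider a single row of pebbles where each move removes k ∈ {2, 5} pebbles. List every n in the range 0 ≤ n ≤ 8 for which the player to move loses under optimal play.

0, 1, 4, 7, 8

Grundy values for subtraction set {2, 5}:
g(0) = mex{} = 0
g(1) = mex{} = 0
g(2) = mex{0} = 1
g(3) = mex{0} = 1
g(4) = mex{1} = 0
g(5) = mex{0,1} = 2
g(6) = mex{0} = 1
g(7) = mex{1,2} = 0
g(8) = mex{1} = 0
The P-positions (g = 0) in 0..8 are 0, 1, 4, 7, 8.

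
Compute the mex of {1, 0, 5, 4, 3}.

The values 0, 1 are all present; 2 is the first non-negative integer missing from the set.

2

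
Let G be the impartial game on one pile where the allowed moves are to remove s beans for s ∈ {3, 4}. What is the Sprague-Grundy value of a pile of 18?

1

Compute g(0), g(1), … for moves {3, 4}:
k:     0  1  2  3  4  5  6  7  8  9 10 11 12 13 14 15 16 17 18
g(k):  0  0  0  1  1  1  2  0  0  0  1  1  1  2  0  0  0  1  1
So g(18) = 1.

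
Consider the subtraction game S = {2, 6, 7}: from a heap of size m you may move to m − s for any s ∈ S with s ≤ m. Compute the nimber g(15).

1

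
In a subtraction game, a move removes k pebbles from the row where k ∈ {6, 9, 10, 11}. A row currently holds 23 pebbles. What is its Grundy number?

1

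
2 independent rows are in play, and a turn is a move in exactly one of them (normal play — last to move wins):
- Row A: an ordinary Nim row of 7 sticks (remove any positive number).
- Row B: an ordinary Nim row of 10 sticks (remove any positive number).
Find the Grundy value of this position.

13

Row A is a plain Nim row of size 7, so its Grundy value is 7.
Row B is a plain Nim row of size 10, so its Grundy value is 10.
The value of a disjunctive sum is the nim-sum of the parts.
Combined value = 7 XOR 10 = 13.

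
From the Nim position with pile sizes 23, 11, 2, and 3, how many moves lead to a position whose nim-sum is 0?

1

Write each in binary and XOR column by column:
  10111  (23)
  01011  (11)
  00010  (2)
  00011  (3)
  -----
  11101  (29)
The overall nim-sum is X = 29. A pile of size p has a winning move iff p XOR X < p (reduce it to p XOR X).
  23: 23 XOR 29 = 10 < 23 — winning move (to 10).
  11: 11 XOR 29 = 22 ≥ 11 — no move.
  2: 2 XOR 29 = 31 ≥ 2 — no move.
  3: 3 XOR 29 = 30 ≥ 3 — no move.
That gives 1 winning move.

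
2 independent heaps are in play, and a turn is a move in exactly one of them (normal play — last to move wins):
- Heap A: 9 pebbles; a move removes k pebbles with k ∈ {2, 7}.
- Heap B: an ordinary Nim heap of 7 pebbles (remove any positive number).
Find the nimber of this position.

Grundy values for heap A (subtraction set {2, 7}):
k:     0  1  2  3  4  5  6  7  8  9
g(k):  0  0  1  1  0  0  1  1  2  0
So g(9) = 0.
Heap B is a plain Nim heap of size 7, so its Grundy value is 7.
The value of a disjunctive sum is the nim-sum of the parts.
Combined value = 0 XOR 7 = 7.

7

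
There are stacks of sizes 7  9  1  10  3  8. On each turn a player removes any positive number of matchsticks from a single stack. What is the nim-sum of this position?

14

Compute the nim-sum pairwise:
7 ⊕ 9 = 14
14 ⊕ 1 = 15
15 ⊕ 10 = 5
5 ⊕ 3 = 6
6 ⊕ 8 = 14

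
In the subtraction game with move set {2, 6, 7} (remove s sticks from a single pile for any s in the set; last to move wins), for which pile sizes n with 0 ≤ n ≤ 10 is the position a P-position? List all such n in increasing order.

0, 1, 4, 5, 9

Build the Grundy sequence with g(k) = mex{g(k−s) : s ∈ {2, 6, 7}, s ≤ k}:
g(0) = mex{} = 0
g(1) = mex{} = 0
g(2) = mex{0} = 1
g(3) = mex{0} = 1
g(4) = mex{1} = 0
g(5) = mex{1} = 0
g(6) = mex{0} = 1
g(7) = mex{0} = 1
g(8) = mex{0,1} = 2
g(9) = mex{1} = 0
g(10) = mex{0,1,2} = 3
The P-positions (g = 0) in 0..10 are 0, 1, 4, 5, 9.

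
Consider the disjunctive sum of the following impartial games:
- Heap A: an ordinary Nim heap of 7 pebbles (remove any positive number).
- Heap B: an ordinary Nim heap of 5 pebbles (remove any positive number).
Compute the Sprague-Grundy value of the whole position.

Heap A is a plain Nim heap of size 7, so its Grundy value is 7.
Heap B is a plain Nim heap of size 5, so its Grundy value is 5.
The value of a disjunctive sum is the nim-sum of the parts.
Combined value = 7 ⊕ 5 = 2.

2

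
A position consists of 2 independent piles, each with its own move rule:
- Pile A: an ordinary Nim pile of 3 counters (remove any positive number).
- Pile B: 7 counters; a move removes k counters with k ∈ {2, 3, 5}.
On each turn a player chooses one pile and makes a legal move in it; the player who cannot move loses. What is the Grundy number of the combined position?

3

Pile A is a plain Nim pile of size 3, so its Grundy value is 3.
Grundy values for pile B (subtraction set {2, 3, 5}):
g(0) = mex{} = 0
g(1) = mex{} = 0
g(2) = mex{0} = 1
g(3) = mex{0} = 1
g(4) = mex{0,1} = 2
g(5) = mex{0,1} = 2
g(6) = mex{0,1,2} = 3
g(7) = mex{1,2} = 0
So g(7) = 0.
By the Sprague-Grundy theorem, the Grundy value of a sum of independent games is the XOR of the component values.
Combined value = 3 ⊕ 0 = 3.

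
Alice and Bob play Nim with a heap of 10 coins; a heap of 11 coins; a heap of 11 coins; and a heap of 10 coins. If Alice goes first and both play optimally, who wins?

Bitwise XOR of the heap sizes:
  1010  (10)
  1011  (11)
  1011  (11)
  1010  (10)
  ----
  0000  (0)
The nim-sum is 0, so this is a P-position: the player to move is in a losing position under optimal play; Alice is about to move from it and so loses — Bob wins.

Bob wins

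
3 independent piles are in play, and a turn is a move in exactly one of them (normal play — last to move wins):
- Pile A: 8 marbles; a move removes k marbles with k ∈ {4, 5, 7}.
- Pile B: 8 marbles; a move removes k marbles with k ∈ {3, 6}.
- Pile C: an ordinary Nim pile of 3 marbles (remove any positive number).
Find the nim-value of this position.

3

For pile A, compute g(0), g(1), … with moves {4, 5, 7}:
g(0) = mex{} = 0
g(1) = mex{} = 0
g(2) = mex{} = 0
g(3) = mex{} = 0
g(4) = mex{0} = 1
g(5) = mex{0} = 1
g(6) = mex{0} = 1
g(7) = mex{0} = 1
g(8) = mex{0,1} = 2
So g(8) = 2.
For pile B, compute g(0), g(1), … with moves {3, 6}:
g(0) = mex{} = 0
g(1) = mex{} = 0
g(2) = mex{} = 0
g(3) = mex{0} = 1
g(4) = mex{0} = 1
g(5) = mex{0} = 1
g(6) = mex{0,1} = 2
g(7) = mex{0,1} = 2
g(8) = mex{0,1} = 2
So g(8) = 2.
Pile C is a plain Nim pile of size 3, so its Grundy value is 3.
The value of a disjunctive sum is the nim-sum of the parts.
Combined value = 2 XOR 2 XOR 3 = 3.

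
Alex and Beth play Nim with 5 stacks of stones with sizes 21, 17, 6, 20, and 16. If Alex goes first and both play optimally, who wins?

Write each in binary and XOR column by column:
  10101  (21)
  10001  (17)
  00110  (6)
  10100  (20)
  10000  (16)
  -----
  00110  (6)
The nim-sum is 6 ≠ 0, so this is an N-position: the player to move can win; Alex has a winning move.

Alex wins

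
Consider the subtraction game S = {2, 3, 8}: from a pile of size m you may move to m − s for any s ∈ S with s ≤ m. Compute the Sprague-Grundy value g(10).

Grundy values for subtraction set {2, 3, 8}:
k:     0  1  2  3  4  5  6  7  8  9 10
g(k):  0  0  1  1  2  0  0  1  1  2  0
So g(10) = 0.

0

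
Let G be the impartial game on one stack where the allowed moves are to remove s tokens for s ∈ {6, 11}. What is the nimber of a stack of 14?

Grundy values for subtraction set {6, 11}:
g(0) = mex{} = 0
g(1) = mex{} = 0
g(2) = mex{} = 0
g(3) = mex{} = 0
g(4) = mex{} = 0
g(5) = mex{} = 0
g(6) = mex{0} = 1
g(7) = mex{0} = 1
g(8) = mex{0} = 1
g(9) = mex{0} = 1
g(10) = mex{0} = 1
g(11) = mex{0} = 1
g(12) = mex{0,1} = 2
g(13) = mex{0,1} = 2
g(14) = mex{0,1} = 2
So g(14) = 2.

2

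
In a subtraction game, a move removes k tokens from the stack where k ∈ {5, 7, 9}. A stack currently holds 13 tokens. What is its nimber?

2

Build the Grundy sequence with g(k) = mex{g(k−s) : s ∈ {5, 7, 9}, s ≤ k}:
k:     0  1  2  3  4  5  6  7  8  9 10 11 12 13
g(k):  0  0  0  0  0  1  1  1  1  1  2  2  2  2
So g(13) = 2.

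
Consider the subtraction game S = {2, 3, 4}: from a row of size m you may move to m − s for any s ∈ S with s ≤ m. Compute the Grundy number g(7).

Compute g(0), g(1), … for moves {2, 3, 4}:
k:     0  1  2  3  4  5  6  7
g(k):  0  0  1  1  2  2  0  0
So g(7) = 0.

0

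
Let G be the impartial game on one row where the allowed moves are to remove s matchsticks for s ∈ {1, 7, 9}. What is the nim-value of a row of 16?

0

Build the Grundy sequence with g(k) = mex{g(k−s) : s ∈ {1, 7, 9}, s ≤ k}:
k:     0  1  2  3  4  5  6  7  8  9 10 11 12 13 14 15 16
g(k):  0  1  0  1  0  1  0  1  0  1  0  1  0  1  0  1  0
So g(16) = 0.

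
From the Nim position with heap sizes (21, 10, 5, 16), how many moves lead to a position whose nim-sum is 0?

1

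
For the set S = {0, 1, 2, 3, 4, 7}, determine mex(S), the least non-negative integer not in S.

5

The values 0, 1, 2, 3, 4 are all present; 5 is the first non-negative integer missing from the set.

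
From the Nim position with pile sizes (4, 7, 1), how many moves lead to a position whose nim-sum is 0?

Bitwise XOR of the heap sizes:
  100  (4)
  111  (7)
  001  (1)
  ---
  010  (2)
The overall nim-sum is X = 2. A pile of size p has a winning move iff p XOR X < p (reduce it to p XOR X).
  4: 4 XOR 2 = 6 ≥ 4 — no move.
  7: 7 XOR 2 = 5 < 7 — winning move (to 5).
  1: 1 XOR 2 = 3 ≥ 1 — no move.
That gives 1 winning move.

1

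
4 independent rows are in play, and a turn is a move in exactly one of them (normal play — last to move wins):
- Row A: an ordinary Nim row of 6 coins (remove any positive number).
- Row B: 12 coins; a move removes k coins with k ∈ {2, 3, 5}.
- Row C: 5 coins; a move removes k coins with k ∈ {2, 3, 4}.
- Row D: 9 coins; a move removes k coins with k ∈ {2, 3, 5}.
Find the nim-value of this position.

Row A is a plain Nim row of size 6, so its Grundy value is 6.
Build the Grundy sequence for row B with g(k) = mex{g(k−s) : s ∈ {2, 3, 5}, s ≤ k}:
k:     0  1  2  3  4  5  6  7  8  9 10 11 12
g(k):  0  0  1  1  2  2  3  0  0  1  1  2  2
So g(12) = 2.
For row C, compute g(0), g(1), … with moves {2, 3, 4}:
g(0) = mex{} = 0
g(1) = mex{} = 0
g(2) = mex{0} = 1
g(3) = mex{0} = 1
g(4) = mex{0,1} = 2
g(5) = mex{0,1} = 2
So g(5) = 2.
For row D, compute g(0), g(1), … with moves {2, 3, 5}:
g(0) = mex{} = 0
g(1) = mex{} = 0
g(2) = mex{0} = 1
g(3) = mex{0} = 1
g(4) = mex{0,1} = 2
g(5) = mex{0,1} = 2
g(6) = mex{0,1,2} = 3
g(7) = mex{1,2} = 0
g(8) = mex{1,2,3} = 0
g(9) = mex{0,2,3} = 1
So g(9) = 1.
By the Sprague-Grundy theorem, the Grundy value of a sum of independent games is the XOR of the component values.
Combined value = 6 ⊕ 2 ⊕ 2 ⊕ 1 = 7.

7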